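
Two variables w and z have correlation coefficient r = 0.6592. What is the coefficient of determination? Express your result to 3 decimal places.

r² = (0.6592)² = 0.435

0.435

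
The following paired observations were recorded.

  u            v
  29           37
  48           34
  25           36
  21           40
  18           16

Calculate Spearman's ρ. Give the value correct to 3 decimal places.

Rank u: 4, 5, 3, 2, 1
Rank v: 4, 2, 3, 5, 1
d = rank(u) − rank(v): 0, 3, 0, -3, 0; Σd² = 18
ρ = 1 − 6Σd² / [n(n²−1)] = 1 − 6×18 / (5×24) = 1 − 108/120 ≈ 0.100

0.100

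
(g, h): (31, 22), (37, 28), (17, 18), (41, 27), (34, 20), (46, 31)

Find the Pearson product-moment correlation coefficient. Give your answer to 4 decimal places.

0.8828

n = 6, Σg = 206, Σh = 146, Σg² = 7572, Σh² = 3682, Σgh = 5237
nΣgh − ΣgΣh = 31422 − 30076 = 1346
nΣg² − (Σg)² = 45432 − 42436 = 2996; nΣh² − (Σh)² = 22092 − 21316 = 776
r = 1346 / √(2996 × 776) = 1346 / 1524.7610 ≈ 0.8828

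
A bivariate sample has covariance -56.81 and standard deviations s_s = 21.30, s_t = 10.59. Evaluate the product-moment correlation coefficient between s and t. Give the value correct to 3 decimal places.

r = Cov(s,t) / (s_s · s_t) = -56.81 / (21.30 × 10.59)
  = -56.81 / 225.5670 ≈ -0.252

-0.252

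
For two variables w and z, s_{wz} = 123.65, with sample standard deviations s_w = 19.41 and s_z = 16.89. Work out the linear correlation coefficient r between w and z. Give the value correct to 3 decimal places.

0.377

r = Cov(w,z) / (s_w · s_z) = 123.65 / (19.41 × 16.89)
  = 123.65 / 327.8349 ≈ 0.377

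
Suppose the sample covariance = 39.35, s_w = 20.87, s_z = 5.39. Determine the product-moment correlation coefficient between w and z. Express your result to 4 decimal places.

0.3498

r = Cov(w,z) / (s_w · s_z) = 39.35 / (20.87 × 5.39)
  = 39.35 / 112.4893 ≈ 0.3498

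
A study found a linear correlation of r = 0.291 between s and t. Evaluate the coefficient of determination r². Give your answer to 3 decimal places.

0.085

r² = (0.291)² = 0.085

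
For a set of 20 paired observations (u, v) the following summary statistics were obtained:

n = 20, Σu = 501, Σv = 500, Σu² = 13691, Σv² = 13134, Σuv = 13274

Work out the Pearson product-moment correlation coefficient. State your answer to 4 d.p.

r = (nΣuv − ΣuΣv) / √[(nΣu² − (Σu)²)(nΣv² − (Σv)²)]
Numerator: 20×13274 − 501×500 = 14980
Denominator: √[(273820 − 251001)(262680 − 250000)] = √[22819 × 12680] = 17010.1417
r = 14980 / 17010.1417 ≈ 0.8807

0.8807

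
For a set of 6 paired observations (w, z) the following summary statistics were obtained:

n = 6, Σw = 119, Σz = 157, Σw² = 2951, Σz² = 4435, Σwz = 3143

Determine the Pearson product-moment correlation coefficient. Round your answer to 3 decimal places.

r = (nΣwz − ΣwΣz) / √[(nΣw² − (Σw)²)(nΣz² − (Σz)²)]
Numerator: 6×3143 − 119×157 = 175
Denominator: √[(17706 − 14161)(26610 − 24649)] = √[3545 × 1961] = 2636.6162
r = 175 / 2636.6162 ≈ 0.066

0.066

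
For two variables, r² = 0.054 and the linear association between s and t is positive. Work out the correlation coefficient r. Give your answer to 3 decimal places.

0.232

|r| = √0.054 = 0.232
The association is positive, so r = 0.232.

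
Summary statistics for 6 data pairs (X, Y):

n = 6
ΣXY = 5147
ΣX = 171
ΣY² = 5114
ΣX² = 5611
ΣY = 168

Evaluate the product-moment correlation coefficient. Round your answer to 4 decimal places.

0.6529

r = (nΣXY − ΣXΣY) / √[(nΣX² − (ΣX)²)(nΣY² − (ΣY)²)]
Numerator: 6×5147 − 171×168 = 2154
Denominator: √[(33666 − 29241)(30684 − 28224)] = √[4425 × 2460] = 3299.3181
r = 2154 / 3299.3181 ≈ 0.6529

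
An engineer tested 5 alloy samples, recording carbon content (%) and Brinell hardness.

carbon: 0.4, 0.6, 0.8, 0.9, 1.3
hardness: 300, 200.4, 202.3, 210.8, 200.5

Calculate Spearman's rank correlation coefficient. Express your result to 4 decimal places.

-0.3000

Rank carbon: 1, 2, 3, 4, 5
Rank hardness: 5, 1, 3, 4, 2
d = rank(carbon) − rank(hardness): -4, 1, 0, 0, 3; Σd² = 26
ρ = 1 − 6Σd² / [n(n²−1)] = 1 − 6×26 / (5×24) = 1 − 156/120 ≈ -0.3000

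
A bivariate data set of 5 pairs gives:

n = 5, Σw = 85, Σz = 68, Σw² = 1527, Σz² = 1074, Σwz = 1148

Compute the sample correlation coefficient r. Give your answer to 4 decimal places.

-0.0723

r = (nΣwz − ΣwΣz) / √[(nΣw² − (Σw)²)(nΣz² − (Σz)²)]
Numerator: 5×1148 − 85×68 = -40
Denominator: √[(7635 − 7225)(5370 − 4624)] = √[410 × 746] = 553.0461
r = -40 / 553.0461 ≈ -0.0723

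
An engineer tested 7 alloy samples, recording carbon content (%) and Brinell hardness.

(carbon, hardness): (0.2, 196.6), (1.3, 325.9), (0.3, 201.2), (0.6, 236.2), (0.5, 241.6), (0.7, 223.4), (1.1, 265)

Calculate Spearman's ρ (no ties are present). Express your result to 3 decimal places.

0.857

Rank carbon: 1, 7, 2, 4, 3, 5, 6
Rank hardness: 1, 7, 2, 4, 5, 3, 6
d = rank(carbon) − rank(hardness): 0, 0, 0, 0, -2, 2, 0; Σd² = 8
ρ = 1 − 6Σd² / [n(n²−1)] = 1 − 6×8 / (7×48) = 1 − 48/336 ≈ 0.857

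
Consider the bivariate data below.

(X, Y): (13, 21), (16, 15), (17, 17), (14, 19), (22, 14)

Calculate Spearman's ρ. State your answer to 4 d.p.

Rank X: 1, 3, 4, 2, 5
Rank Y: 5, 2, 3, 4, 1
d = rank(X) − rank(Y): -4, 1, 1, -2, 4; Σd² = 38
ρ = 1 − 6Σd² / [n(n²−1)] = 1 − 6×38 / (5×24) = 1 − 228/120 ≈ -0.9000

-0.9000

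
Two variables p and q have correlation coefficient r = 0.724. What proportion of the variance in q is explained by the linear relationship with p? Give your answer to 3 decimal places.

r² = (0.724)² = 0.524

0.524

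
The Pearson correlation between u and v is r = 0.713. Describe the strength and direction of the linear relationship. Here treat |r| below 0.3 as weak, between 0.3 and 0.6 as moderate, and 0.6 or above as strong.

strong positive

r = 0.713 > 0 so the relationship is positive.
|r| = 0.713, which falls in the strong range.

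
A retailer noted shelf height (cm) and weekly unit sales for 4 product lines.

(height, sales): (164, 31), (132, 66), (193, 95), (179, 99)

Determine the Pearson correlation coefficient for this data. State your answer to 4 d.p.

0.5079

n = 4, Σx = 668, Σy = 291, Σx² = 113610, Σy² = 24143, Σxy = 49852
nΣxy − ΣxΣy = 199408 − 194388 = 5020
nΣx² − (Σx)² = 454440 − 446224 = 8216; nΣy² − (Σy)² = 96572 − 84681 = 11891
r = 5020 / √(8216 × 11891) = 5020 / 9884.1518 ≈ 0.5079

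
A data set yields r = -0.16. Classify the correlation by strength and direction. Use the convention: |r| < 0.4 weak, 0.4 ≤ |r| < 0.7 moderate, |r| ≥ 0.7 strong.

weak negative

r = -0.16 < 0 so the relationship is negative.
|r| = 0.16, which falls in the weak range.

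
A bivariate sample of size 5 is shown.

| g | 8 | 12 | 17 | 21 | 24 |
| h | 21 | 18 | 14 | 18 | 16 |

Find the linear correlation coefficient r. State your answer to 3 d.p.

n = 5, Σg = 82, Σh = 87, Σg² = 1514, Σh² = 1541, Σgh = 1384
nΣgh − ΣgΣh = 6920 − 7134 = -214
nΣg² − (Σg)² = 7570 − 6724 = 846; nΣh² − (Σh)² = 7705 − 7569 = 136
r = -214 / √(846 × 136) = -214 / 339.1991 ≈ -0.631

-0.631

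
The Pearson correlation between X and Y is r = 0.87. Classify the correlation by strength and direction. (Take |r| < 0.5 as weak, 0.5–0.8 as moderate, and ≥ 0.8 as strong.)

r = 0.87 > 0 so the relationship is positive.
|r| = 0.87, which falls in the strong range.

strong positive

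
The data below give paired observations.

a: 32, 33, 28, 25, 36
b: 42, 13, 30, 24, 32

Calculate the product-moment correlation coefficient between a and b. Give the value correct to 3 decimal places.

n = 5, Σa = 154, Σb = 141, Σa² = 4818, Σb² = 4433, Σab = 4365
nΣab − ΣaΣb = 21825 − 21714 = 111
nΣa² − (Σa)² = 24090 − 23716 = 374; nΣb² − (Σb)² = 22165 − 19881 = 2284
r = 111 / √(374 × 2284) = 111 / 924.2381 ≈ 0.120

0.120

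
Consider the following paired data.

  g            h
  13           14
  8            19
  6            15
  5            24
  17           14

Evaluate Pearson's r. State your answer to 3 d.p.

-0.693

n = 5, Σg = 49, Σh = 86, Σg² = 583, Σh² = 1554, Σgh = 782
nΣgh − ΣgΣh = 3910 − 4214 = -304
nΣg² − (Σg)² = 2915 − 2401 = 514; nΣh² − (Σh)² = 7770 − 7396 = 374
r = -304 / √(514 × 374) = -304 / 438.4473 ≈ -0.693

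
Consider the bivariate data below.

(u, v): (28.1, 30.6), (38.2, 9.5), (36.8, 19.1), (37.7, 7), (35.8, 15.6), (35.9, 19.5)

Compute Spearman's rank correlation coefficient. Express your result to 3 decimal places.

Rank u: 1, 6, 4, 5, 2, 3
Rank v: 6, 2, 4, 1, 3, 5
d = rank(u) − rank(v): -5, 4, 0, 4, -1, -2; Σd² = 62
ρ = 1 − 6Σd² / [n(n²−1)] = 1 − 6×62 / (6×35) = 1 − 372/210 ≈ -0.771

-0.771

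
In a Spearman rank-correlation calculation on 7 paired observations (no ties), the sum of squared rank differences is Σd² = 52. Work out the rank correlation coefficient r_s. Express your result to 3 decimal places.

ρ = 1 − 6Σd² / [n(n²−1)] = 1 − 6×52 / (7×48)
  = 1 − 312/336 = 1 − 0.9286 ≈ 0.071

0.071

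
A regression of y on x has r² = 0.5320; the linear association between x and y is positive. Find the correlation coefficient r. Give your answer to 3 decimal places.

0.729

|r| = √0.5320 = 0.729
The association is positive, so r = 0.729.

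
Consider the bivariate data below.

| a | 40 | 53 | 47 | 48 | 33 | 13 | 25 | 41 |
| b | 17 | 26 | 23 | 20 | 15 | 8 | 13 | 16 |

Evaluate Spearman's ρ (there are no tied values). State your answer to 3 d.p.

0.952

Rank a: 4, 8, 6, 7, 3, 1, 2, 5
Rank b: 5, 8, 7, 6, 3, 1, 2, 4
d = rank(a) − rank(b): -1, 0, -1, 1, 0, 0, 0, 1; Σd² = 4
ρ = 1 − 6Σd² / [n(n²−1)] = 1 − 6×4 / (8×63) = 1 − 24/504 ≈ 0.952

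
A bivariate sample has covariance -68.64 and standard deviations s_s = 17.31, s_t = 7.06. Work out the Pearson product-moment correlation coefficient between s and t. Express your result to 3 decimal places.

-0.562

r = Cov(s,t) / (s_s · s_t) = -68.64 / (17.31 × 7.06)
  = -68.64 / 122.2086 ≈ -0.562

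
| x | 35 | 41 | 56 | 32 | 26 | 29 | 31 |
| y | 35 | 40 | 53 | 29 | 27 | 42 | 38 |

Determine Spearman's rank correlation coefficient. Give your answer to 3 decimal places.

Rank x: 5, 6, 7, 4, 1, 2, 3
Rank y: 3, 5, 7, 2, 1, 6, 4
d = rank(x) − rank(y): 2, 1, 0, 2, 0, -4, -1; Σd² = 26
ρ = 1 − 6Σd² / [n(n²−1)] = 1 − 6×26 / (7×48) = 1 − 156/336 ≈ 0.536

0.536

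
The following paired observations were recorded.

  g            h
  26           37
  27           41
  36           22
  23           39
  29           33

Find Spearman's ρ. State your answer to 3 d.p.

-0.700

Rank g: 2, 3, 5, 1, 4
Rank h: 3, 5, 1, 4, 2
d = rank(g) − rank(h): -1, -2, 4, -3, 2; Σd² = 34
ρ = 1 − 6Σd² / [n(n²−1)] = 1 − 6×34 / (5×24) = 1 − 204/120 ≈ -0.700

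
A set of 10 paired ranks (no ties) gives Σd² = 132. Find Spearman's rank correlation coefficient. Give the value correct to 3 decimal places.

0.200

ρ = 1 − 6Σd² / [n(n²−1)] = 1 − 6×132 / (10×99)
  = 1 − 792/990 = 1 − 0.8000 ≈ 0.200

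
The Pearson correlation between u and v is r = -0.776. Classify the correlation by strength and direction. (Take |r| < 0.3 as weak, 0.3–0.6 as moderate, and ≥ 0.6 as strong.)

r = -0.776 < 0 so the relationship is negative.
|r| = 0.776, which falls in the strong range.

strong negative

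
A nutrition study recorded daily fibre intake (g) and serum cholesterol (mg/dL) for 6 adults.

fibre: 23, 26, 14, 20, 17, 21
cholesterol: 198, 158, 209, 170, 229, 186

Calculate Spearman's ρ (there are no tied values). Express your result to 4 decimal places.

-0.7143

Rank fibre: 5, 6, 1, 3, 2, 4
Rank cholesterol: 4, 1, 5, 2, 6, 3
d = rank(fibre) − rank(cholesterol): 1, 5, -4, 1, -4, 1; Σd² = 60
ρ = 1 − 6Σd² / [n(n²−1)] = 1 − 6×60 / (6×35) = 1 − 360/210 ≈ -0.7143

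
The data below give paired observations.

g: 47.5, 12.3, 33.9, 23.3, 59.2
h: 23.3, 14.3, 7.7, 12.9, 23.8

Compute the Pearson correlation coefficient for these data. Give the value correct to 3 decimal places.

n = 5, Σg = 176.2, Σh = 82, Σg² = 7604.28, Σh² = 1539.52, Σgh = 3253.2
nΣgh − ΣgΣh = 16266 − 14448.4 = 1817.6
nΣg² − (Σg)² = 38021.4 − 31046.44 = 6974.96; nΣh² − (Σh)² = 7697.6 − 6724 = 973.6
r = 1817.6 / √(6974.96 × 973.6) = 1817.6 / 2605.9204 ≈ 0.697

0.697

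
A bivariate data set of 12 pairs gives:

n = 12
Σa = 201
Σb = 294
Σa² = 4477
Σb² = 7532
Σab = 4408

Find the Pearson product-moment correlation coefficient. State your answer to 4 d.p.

-0.8546

r = (nΣab − ΣaΣb) / √[(nΣa² − (Σa)²)(nΣb² − (Σb)²)]
Numerator: 12×4408 − 201×294 = -6198
Denominator: √[(53724 − 40401)(90384 − 86436)] = √[13323 × 3948] = 7252.5309
r = -6198 / 7252.5309 ≈ -0.8546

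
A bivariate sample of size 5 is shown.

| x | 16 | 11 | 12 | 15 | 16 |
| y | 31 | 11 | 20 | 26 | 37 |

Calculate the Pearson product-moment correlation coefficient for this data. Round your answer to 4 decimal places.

n = 5, Σx = 70, Σy = 125, Σx² = 1002, Σy² = 3527, Σxy = 1839
nΣxy − ΣxΣy = 9195 − 8750 = 445
nΣx² − (Σx)² = 5010 − 4900 = 110; nΣy² − (Σy)² = 17635 − 15625 = 2010
r = 445 / √(110 × 2010) = 445 / 470.2127 ≈ 0.9464

0.9464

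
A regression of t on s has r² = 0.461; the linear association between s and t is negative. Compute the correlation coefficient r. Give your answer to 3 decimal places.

|r| = √0.461 = 0.679
The association is negative, so r = −0.679.

-0.679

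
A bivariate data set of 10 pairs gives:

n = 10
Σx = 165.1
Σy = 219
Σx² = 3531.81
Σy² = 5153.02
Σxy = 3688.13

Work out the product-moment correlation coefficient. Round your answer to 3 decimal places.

0.135

r = (nΣxy − ΣxΣy) / √[(nΣx² − (Σx)²)(nΣy² − (Σy)²)]
Numerator: 10×3688.13 − 165.1×219 = 724.4
Denominator: √[(35318.1 − 27258.01)(51530.2 − 47961)] = √[8060.09 × 3569.2] = 5363.5877
r = 724.4 / 5363.5877 ≈ 0.135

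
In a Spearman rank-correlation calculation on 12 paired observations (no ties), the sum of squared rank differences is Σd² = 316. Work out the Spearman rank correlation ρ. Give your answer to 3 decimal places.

-0.105

ρ = 1 − 6Σd² / [n(n²−1)] = 1 − 6×316 / (12×143)
  = 1 − 1896/1716 = 1 − 1.1049 ≈ -0.105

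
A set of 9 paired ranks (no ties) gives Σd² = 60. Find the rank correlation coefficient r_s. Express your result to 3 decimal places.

ρ = 1 − 6Σd² / [n(n²−1)] = 1 − 6×60 / (9×80)
  = 1 − 360/720 = 1 − 0.5000 ≈ 0.500

0.500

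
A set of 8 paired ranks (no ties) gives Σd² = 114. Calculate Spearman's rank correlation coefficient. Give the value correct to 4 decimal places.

ρ = 1 − 6Σd² / [n(n²−1)] = 1 − 6×114 / (8×63)
  = 1 − 684/504 = 1 − 1.35714 ≈ -0.3571

-0.3571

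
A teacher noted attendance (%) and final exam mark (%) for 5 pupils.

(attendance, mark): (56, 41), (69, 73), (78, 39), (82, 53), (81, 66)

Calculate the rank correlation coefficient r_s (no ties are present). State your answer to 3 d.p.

0.100

Rank attendance: 1, 2, 3, 5, 4
Rank mark: 2, 5, 1, 3, 4
d = rank(attendance) − rank(mark): -1, -3, 2, 2, 0; Σd² = 18
ρ = 1 − 6Σd² / [n(n²−1)] = 1 − 6×18 / (5×24) = 1 − 108/120 ≈ 0.100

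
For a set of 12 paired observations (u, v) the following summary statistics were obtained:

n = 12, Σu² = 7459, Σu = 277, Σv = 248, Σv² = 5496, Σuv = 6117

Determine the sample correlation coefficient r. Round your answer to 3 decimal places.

0.624

r = (nΣuv − ΣuΣv) / √[(nΣu² − (Σu)²)(nΣv² − (Σv)²)]
Numerator: 12×6117 − 277×248 = 4708
Denominator: √[(89508 − 76729)(65952 − 61504)] = √[12779 × 4448] = 7539.2965
r = 4708 / 7539.2965 ≈ 0.624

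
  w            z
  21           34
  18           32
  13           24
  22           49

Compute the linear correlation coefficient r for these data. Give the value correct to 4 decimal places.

0.8575

n = 4, Σw = 74, Σz = 139, Σw² = 1418, Σz² = 5157, Σwz = 2680
nΣwz − ΣwΣz = 10720 − 10286 = 434
nΣw² − (Σw)² = 5672 − 5476 = 196; nΣz² − (Σz)² = 20628 − 19321 = 1307
r = 434 / √(196 × 1307) = 434 / 506.1344 ≈ 0.8575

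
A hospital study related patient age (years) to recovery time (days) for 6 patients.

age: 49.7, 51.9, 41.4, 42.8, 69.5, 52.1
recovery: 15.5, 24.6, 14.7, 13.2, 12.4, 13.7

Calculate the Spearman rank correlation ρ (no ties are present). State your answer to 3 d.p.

-0.314

Rank age: 3, 4, 1, 2, 6, 5
Rank recovery: 5, 6, 4, 2, 1, 3
d = rank(age) − rank(recovery): -2, -2, -3, 0, 5, 2; Σd² = 46
ρ = 1 − 6Σd² / [n(n²−1)] = 1 − 6×46 / (6×35) = 1 − 276/210 ≈ -0.314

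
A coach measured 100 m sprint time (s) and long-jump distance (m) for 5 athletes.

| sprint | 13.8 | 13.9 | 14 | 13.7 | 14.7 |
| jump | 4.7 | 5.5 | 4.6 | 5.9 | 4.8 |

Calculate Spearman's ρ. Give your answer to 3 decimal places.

Rank sprint: 2, 3, 4, 1, 5
Rank jump: 2, 4, 1, 5, 3
d = rank(sprint) − rank(jump): 0, -1, 3, -4, 2; Σd² = 30
ρ = 1 − 6Σd² / [n(n²−1)] = 1 − 6×30 / (5×24) = 1 − 180/120 ≈ -0.500

-0.500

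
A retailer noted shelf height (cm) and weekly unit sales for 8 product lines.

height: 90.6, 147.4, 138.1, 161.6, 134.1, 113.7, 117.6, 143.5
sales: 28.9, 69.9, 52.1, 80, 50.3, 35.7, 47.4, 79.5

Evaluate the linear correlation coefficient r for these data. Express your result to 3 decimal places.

0.917

n = 8, Σx = 1046.6, Σy = 443.8, Σx² = 140453.8, Σy² = 27207.22, Σxy = 60831.42
nΣxy − ΣxΣy = 486651.36 − 464481.08 = 22170.28
nΣx² − (Σx)² = 1123630.4 − 1095371.56 = 28258.84; nΣy² − (Σy)² = 217657.76 − 196958.44 = 20699.32
r = 22170.28 / √(28258.84 × 20699.32) = 22170.28 / 24185.5075 ≈ 0.917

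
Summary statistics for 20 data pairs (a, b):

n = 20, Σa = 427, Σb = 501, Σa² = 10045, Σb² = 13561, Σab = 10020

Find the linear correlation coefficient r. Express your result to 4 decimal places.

r = (nΣab − ΣaΣb) / √[(nΣa² − (Σa)²)(nΣb² − (Σb)²)]
Numerator: 20×10020 − 427×501 = -13527
Denominator: √[(200900 − 182329)(271220 − 251001)] = √[18571 × 20219] = 19377.4882
r = -13527 / 19377.4882 ≈ -0.6981

-0.6981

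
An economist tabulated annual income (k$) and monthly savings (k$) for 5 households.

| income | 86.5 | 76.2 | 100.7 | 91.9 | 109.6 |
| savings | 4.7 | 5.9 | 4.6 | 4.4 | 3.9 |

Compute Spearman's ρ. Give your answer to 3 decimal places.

Rank income: 2, 1, 4, 3, 5
Rank savings: 4, 5, 3, 2, 1
d = rank(income) − rank(savings): -2, -4, 1, 1, 4; Σd² = 38
ρ = 1 − 6Σd² / [n(n²−1)] = 1 − 6×38 / (5×24) = 1 − 228/120 ≈ -0.900

-0.900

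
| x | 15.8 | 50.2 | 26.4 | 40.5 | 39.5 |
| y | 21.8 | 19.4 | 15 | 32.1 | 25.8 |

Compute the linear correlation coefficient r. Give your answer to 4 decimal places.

0.2842

n = 5, Σx = 172.4, Σy = 114.1, Σx² = 6667.14, Σy² = 2772.65, Σxy = 4033.47
nΣxy − ΣxΣy = 20167.35 − 19670.84 = 496.51
nΣx² − (Σx)² = 33335.7 − 29721.76 = 3613.94; nΣy² − (Σy)² = 13863.25 − 13018.81 = 844.44
r = 496.51 / √(3613.94 × 844.44) = 496.51 / 1746.9274 ≈ 0.2842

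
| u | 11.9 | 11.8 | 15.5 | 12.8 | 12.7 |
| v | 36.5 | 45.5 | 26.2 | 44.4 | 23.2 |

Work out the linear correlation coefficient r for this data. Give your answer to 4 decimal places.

-0.5632

n = 5, Σu = 64.7, Σv = 175.8, Σu² = 846.23, Σv² = 6598.54, Σuv = 2240.31
nΣuv − ΣuΣv = 11201.55 − 11374.26 = -172.71
nΣu² − (Σu)² = 4231.15 − 4186.09 = 45.06; nΣv² − (Σv)² = 32992.7 − 30905.64 = 2087.06
r = -172.71 / √(45.06 × 2087.06) = -172.71 / 306.6642 ≈ -0.5632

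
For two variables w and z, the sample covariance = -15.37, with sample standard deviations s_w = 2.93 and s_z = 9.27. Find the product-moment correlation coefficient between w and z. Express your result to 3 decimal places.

-0.566

r = Cov(w,z) / (s_w · s_z) = -15.37 / (2.93 × 9.27)
  = -15.37 / 27.1611 ≈ -0.566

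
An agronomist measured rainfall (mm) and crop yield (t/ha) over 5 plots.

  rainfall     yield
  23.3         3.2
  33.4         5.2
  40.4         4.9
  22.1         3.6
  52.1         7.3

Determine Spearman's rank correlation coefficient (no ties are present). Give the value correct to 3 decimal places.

Rank rainfall: 2, 3, 4, 1, 5
Rank yield: 1, 4, 3, 2, 5
d = rank(rainfall) − rank(yield): 1, -1, 1, -1, 0; Σd² = 4
ρ = 1 − 6Σd² / [n(n²−1)] = 1 − 6×4 / (5×24) = 1 − 24/120 ≈ 0.800

0.800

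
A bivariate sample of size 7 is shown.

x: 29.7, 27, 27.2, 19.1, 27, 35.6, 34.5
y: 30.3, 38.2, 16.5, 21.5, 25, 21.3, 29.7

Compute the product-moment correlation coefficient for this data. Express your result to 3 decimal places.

n = 7, Σx = 200.1, Σy = 182.5, Σx² = 5902.35, Σy² = 5072.61, Σxy = 5248.69
nΣxy − ΣxΣy = 36740.83 − 36518.25 = 222.58
nΣx² − (Σx)² = 41316.45 − 40040.01 = 1276.44; nΣy² − (Σy)² = 35508.27 − 33306.25 = 2202.02
r = 222.58 / √(1276.44 × 2202.02) = 222.58 / 1676.5281 ≈ 0.133

0.133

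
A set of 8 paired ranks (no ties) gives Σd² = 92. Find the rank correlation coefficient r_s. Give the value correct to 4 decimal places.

ρ = 1 − 6Σd² / [n(n²−1)] = 1 − 6×92 / (8×63)
  = 1 − 552/504 = 1 − 1.09524 ≈ -0.0952

-0.0952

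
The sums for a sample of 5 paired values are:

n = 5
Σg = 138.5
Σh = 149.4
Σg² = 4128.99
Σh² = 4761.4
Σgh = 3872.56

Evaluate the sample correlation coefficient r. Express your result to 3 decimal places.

r = (nΣgh − ΣgΣh) / √[(nΣg² − (Σg)²)(nΣh² − (Σh)²)]
Numerator: 5×3872.56 − 138.5×149.4 = -1329.1
Denominator: √[(20644.95 − 19182.25)(23807 − 22320.36)] = √[1462.7 × 1486.64] = 1474.6214
r = -1329.1 / 1474.6214 ≈ -0.901

-0.901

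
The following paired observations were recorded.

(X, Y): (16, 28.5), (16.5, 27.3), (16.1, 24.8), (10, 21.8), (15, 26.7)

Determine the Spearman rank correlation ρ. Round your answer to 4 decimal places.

Rank X: 3, 5, 4, 1, 2
Rank Y: 5, 4, 2, 1, 3
d = rank(X) − rank(Y): -2, 1, 2, 0, -1; Σd² = 10
ρ = 1 − 6Σd² / [n(n²−1)] = 1 − 6×10 / (5×24) = 1 − 60/120 ≈ 0.5000

0.5000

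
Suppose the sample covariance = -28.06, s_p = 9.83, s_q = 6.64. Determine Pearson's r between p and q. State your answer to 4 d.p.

r = Cov(p,q) / (s_p · s_q) = -28.06 / (9.83 × 6.64)
  = -28.06 / 65.2712 ≈ -0.4299

-0.4299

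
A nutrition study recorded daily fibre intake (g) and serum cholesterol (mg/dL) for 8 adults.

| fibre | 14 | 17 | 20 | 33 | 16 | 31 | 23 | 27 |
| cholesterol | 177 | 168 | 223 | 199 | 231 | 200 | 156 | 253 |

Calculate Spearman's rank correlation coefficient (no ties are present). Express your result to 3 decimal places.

Rank fibre: 1, 3, 4, 8, 2, 7, 5, 6
Rank cholesterol: 3, 2, 6, 4, 7, 5, 1, 8
d = rank(fibre) − rank(cholesterol): -2, 1, -2, 4, -5, 2, 4, -2; Σd² = 74
ρ = 1 − 6Σd² / [n(n²−1)] = 1 − 6×74 / (8×63) = 1 − 444/504 ≈ 0.119

0.119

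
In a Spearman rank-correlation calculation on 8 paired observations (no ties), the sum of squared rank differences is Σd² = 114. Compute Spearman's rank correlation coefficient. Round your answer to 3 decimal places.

-0.357

ρ = 1 − 6Σd² / [n(n²−1)] = 1 − 6×114 / (8×63)
  = 1 − 684/504 = 1 − 1.3571 ≈ -0.357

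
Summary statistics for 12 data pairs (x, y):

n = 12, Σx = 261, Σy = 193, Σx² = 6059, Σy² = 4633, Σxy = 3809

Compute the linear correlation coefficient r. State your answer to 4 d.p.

r = (nΣxy − ΣxΣy) / √[(nΣx² − (Σx)²)(nΣy² − (Σy)²)]
Numerator: 12×3809 − 261×193 = -4665
Denominator: √[(72708 − 68121)(55596 − 37249)] = √[4587 × 18347] = 9173.7500
r = -4665 / 9173.7500 ≈ -0.5085

-0.5085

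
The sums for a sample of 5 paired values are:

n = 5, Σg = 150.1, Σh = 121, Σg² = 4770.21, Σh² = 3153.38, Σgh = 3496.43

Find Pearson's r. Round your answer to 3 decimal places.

-0.558

r = (nΣgh − ΣgΣh) / √[(nΣg² − (Σg)²)(nΣh² − (Σh)²)]
Numerator: 5×3496.43 − 150.1×121 = -679.95
Denominator: √[(23851.05 − 22530.01)(15766.9 − 14641)] = √[1321.04 × 1125.9] = 1219.5733
r = -679.95 / 1219.5733 ≈ -0.558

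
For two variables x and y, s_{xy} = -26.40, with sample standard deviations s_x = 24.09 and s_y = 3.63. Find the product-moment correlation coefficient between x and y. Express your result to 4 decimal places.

r = Cov(x,y) / (s_x · s_y) = -26.40 / (24.09 × 3.63)
  = -26.40 / 87.4467 ≈ -0.3019

-0.3019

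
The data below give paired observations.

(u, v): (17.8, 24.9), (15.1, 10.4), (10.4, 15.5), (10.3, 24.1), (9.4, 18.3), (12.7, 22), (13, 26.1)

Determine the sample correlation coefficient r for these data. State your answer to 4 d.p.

n = 7, Σu = 88.7, Σv = 141.3, Σu² = 1177.75, Σv² = 3049.33, Σuv = 1800.41
nΣuv − ΣuΣv = 12602.87 − 12533.31 = 69.56
nΣu² − (Σu)² = 8244.25 − 7867.69 = 376.56; nΣv² − (Σv)² = 21345.31 − 19965.69 = 1379.62
r = 69.56 / √(376.56 × 1379.62) = 69.56 / 720.7702 ≈ 0.0965

0.0965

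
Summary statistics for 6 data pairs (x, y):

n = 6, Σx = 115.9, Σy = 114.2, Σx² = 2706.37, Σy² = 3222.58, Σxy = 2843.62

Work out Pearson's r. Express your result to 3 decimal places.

0.911

r = (nΣxy − ΣxΣy) / √[(nΣx² − (Σx)²)(nΣy² − (Σy)²)]
Numerator: 6×2843.62 − 115.9×114.2 = 3825.94
Denominator: √[(16238.22 − 13432.81)(19335.48 − 13041.64)] = √[2805.41 × 6293.84] = 4201.9997
r = 3825.94 / 4201.9997 ≈ 0.911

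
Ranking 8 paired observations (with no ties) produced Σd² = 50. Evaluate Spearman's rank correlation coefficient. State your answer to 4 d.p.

0.4048

ρ = 1 − 6Σd² / [n(n²−1)] = 1 − 6×50 / (8×63)
  = 1 − 300/504 = 1 − 0.59524 ≈ 0.4048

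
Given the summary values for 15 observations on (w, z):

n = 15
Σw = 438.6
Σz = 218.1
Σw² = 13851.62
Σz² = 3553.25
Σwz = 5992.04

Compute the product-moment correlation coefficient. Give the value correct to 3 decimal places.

r = (nΣwz − ΣwΣz) / √[(nΣw² − (Σw)²)(nΣz² − (Σz)²)]
Numerator: 15×5992.04 − 438.6×218.1 = -5778.06
Denominator: √[(207774.3 − 192369.96)(53298.75 − 47567.61)] = √[15404.34 × 5731.14] = 9395.9794
r = -5778.06 / 9395.9794 ≈ -0.615

-0.615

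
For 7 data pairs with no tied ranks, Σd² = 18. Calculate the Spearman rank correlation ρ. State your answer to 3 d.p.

ρ = 1 − 6Σd² / [n(n²−1)] = 1 − 6×18 / (7×48)
  = 1 − 108/336 = 1 − 0.3214 ≈ 0.679

0.679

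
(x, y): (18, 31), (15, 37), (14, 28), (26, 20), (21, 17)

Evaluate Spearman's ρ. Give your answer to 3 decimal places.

-0.600

Rank x: 3, 2, 1, 5, 4
Rank y: 4, 5, 3, 2, 1
d = rank(x) − rank(y): -1, -3, -2, 3, 3; Σd² = 32
ρ = 1 − 6Σd² / [n(n²−1)] = 1 − 6×32 / (5×24) = 1 − 192/120 ≈ -0.600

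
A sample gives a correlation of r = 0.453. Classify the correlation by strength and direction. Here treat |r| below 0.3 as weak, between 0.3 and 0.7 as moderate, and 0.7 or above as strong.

moderate positive

r = 0.453 > 0 so the relationship is positive.
|r| = 0.453, which falls in the moderate range.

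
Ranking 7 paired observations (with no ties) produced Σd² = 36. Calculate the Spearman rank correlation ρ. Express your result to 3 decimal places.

ρ = 1 − 6Σd² / [n(n²−1)] = 1 − 6×36 / (7×48)
  = 1 − 216/336 = 1 − 0.6429 ≈ 0.357

0.357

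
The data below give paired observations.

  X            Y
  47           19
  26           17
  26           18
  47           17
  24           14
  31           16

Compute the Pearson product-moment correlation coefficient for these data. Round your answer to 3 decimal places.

n = 6, ΣX = 201, ΣY = 101, ΣX² = 7307, ΣY² = 1715, ΣXY = 3434
nΣXY − ΣXΣY = 20604 − 20301 = 303
nΣX² − (ΣX)² = 43842 − 40401 = 3441; nΣY² − (ΣY)² = 10290 − 10201 = 89
r = 303 / √(3441 × 89) = 303 / 553.3977 ≈ 0.548

0.548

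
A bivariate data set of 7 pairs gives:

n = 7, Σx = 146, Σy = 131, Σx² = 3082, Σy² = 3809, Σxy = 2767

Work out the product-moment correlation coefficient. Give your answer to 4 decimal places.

r = (nΣxy − ΣxΣy) / √[(nΣx² − (Σx)²)(nΣy² − (Σy)²)]
Numerator: 7×2767 − 146×131 = 243
Denominator: √[(21574 − 21316)(26663 − 17161)] = √[258 × 9502] = 1565.7318
r = 243 / 1565.7318 ≈ 0.1552

0.1552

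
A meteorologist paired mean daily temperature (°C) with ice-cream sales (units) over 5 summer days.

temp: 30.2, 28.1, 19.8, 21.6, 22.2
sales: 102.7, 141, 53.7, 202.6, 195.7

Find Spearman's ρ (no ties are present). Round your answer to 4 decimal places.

0.0000

Rank temp: 5, 4, 1, 2, 3
Rank sales: 2, 3, 1, 5, 4
d = rank(temp) − rank(sales): 3, 1, 0, -3, -1; Σd² = 20
ρ = 1 − 6Σd² / [n(n²−1)] = 1 − 6×20 / (5×24) = 1 − 120/120 ≈ 0.0000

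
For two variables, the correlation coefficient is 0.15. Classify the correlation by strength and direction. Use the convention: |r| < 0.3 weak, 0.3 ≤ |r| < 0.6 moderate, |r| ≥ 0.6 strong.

weak positive

r = 0.15 > 0 so the relationship is positive.
|r| = 0.15, which falls in the weak range.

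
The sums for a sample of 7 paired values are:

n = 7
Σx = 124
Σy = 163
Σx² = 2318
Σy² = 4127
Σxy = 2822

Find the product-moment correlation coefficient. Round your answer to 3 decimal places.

-0.326

r = (nΣxy − ΣxΣy) / √[(nΣx² − (Σx)²)(nΣy² − (Σy)²)]
Numerator: 7×2822 − 124×163 = -458
Denominator: √[(16226 − 15376)(28889 − 26569)] = √[850 × 2320] = 1404.2792
r = -458 / 1404.2792 ≈ -0.326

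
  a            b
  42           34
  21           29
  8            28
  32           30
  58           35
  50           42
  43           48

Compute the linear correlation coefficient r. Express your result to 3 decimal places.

n = 7, Σa = 254, Σb = 246, Σa² = 11006, Σb² = 8974, Σab = 9415
nΣab − ΣaΣb = 65905 − 62484 = 3421
nΣa² − (Σa)² = 77042 − 64516 = 12526; nΣb² − (Σb)² = 62818 − 60516 = 2302
r = 3421 / √(12526 × 2302) = 3421 / 5369.8093 ≈ 0.637

0.637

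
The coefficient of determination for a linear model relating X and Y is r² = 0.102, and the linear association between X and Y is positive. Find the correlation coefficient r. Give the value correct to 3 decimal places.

|r| = √0.102 = 0.319
The association is positive, so r = 0.319.

0.319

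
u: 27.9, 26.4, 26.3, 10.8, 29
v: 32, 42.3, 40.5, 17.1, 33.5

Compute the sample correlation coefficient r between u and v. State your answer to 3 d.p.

0.829

n = 5, Σu = 120.4, Σv = 165.4, Σu² = 3124.7, Σv² = 5868.2, Σuv = 4230.85
nΣuv − ΣuΣv = 21154.25 − 19914.16 = 1240.09
nΣu² − (Σu)² = 15623.5 − 14496.16 = 1127.34; nΣv² − (Σv)² = 29341 − 27357.16 = 1983.84
r = 1240.09 / √(1127.34 × 1983.84) = 1240.09 / 1495.4806 ≈ 0.829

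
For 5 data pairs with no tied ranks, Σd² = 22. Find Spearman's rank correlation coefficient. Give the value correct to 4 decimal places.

-0.1000

ρ = 1 − 6Σd² / [n(n²−1)] = 1 − 6×22 / (5×24)
  = 1 − 132/120 = 1 − 1.10000 ≈ -0.1000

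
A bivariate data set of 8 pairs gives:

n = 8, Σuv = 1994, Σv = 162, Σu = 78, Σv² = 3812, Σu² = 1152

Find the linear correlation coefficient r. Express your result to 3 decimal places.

r = (nΣuv − ΣuΣv) / √[(nΣu² − (Σu)²)(nΣv² − (Σv)²)]
Numerator: 8×1994 − 78×162 = 3316
Denominator: √[(9216 − 6084)(30496 − 26244)] = √[3132 × 4252] = 3649.2827
r = 3316 / 3649.2827 ≈ 0.909

0.909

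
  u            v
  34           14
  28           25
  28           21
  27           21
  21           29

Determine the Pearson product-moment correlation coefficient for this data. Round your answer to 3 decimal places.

n = 5, Σu = 138, Σv = 110, Σu² = 3894, Σv² = 2544, Σuv = 2940
nΣuv − ΣuΣv = 14700 − 15180 = -480
nΣu² − (Σu)² = 19470 − 19044 = 426; nΣv² − (Σv)² = 12720 − 12100 = 620
r = -480 / √(426 × 620) = -480 / 513.9261 ≈ -0.934

-0.934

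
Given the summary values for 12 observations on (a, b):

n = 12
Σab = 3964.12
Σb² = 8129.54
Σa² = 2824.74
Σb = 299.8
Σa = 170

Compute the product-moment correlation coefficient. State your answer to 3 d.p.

r = (nΣab − ΣaΣb) / √[(nΣa² − (Σa)²)(nΣb² − (Σb)²)]
Numerator: 12×3964.12 − 170×299.8 = -3396.56
Denominator: √[(33896.88 − 28900)(97554.48 − 89880.04)] = √[4996.88 × 7674.44] = 6192.5969
r = -3396.56 / 6192.5969 ≈ -0.548

-0.548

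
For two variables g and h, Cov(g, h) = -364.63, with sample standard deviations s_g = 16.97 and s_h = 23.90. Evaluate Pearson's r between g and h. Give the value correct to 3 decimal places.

-0.899

r = Cov(g,h) / (s_g · s_h) = -364.63 / (16.97 × 23.90)
  = -364.63 / 405.5830 ≈ -0.899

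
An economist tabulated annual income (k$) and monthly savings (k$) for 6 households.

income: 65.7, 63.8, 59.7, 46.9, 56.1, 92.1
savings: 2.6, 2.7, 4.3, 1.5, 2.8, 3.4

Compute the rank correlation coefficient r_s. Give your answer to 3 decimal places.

0.314

Rank income: 5, 4, 3, 1, 2, 6
Rank savings: 2, 3, 6, 1, 4, 5
d = rank(income) − rank(savings): 3, 1, -3, 0, -2, 1; Σd² = 24
ρ = 1 − 6Σd² / [n(n²−1)] = 1 − 6×24 / (6×35) = 1 − 144/210 ≈ 0.314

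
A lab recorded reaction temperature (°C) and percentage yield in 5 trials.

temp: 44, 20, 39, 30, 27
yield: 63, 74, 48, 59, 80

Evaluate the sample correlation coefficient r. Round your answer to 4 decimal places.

-0.6514

n = 5, Σx = 160, Σy = 324, Σx² = 5486, Σy² = 21630, Σxy = 10054
nΣxy − ΣxΣy = 50270 − 51840 = -1570
nΣx² − (Σx)² = 27430 − 25600 = 1830; nΣy² − (Σy)² = 108150 − 104976 = 3174
r = -1570 / √(1830 × 3174) = -1570 / 2410.0664 ≈ -0.6514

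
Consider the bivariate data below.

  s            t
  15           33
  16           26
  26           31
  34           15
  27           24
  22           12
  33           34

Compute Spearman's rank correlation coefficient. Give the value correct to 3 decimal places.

-0.143

Rank s: 1, 2, 4, 7, 5, 3, 6
Rank t: 6, 4, 5, 2, 3, 1, 7
d = rank(s) − rank(t): -5, -2, -1, 5, 2, 2, -1; Σd² = 64
ρ = 1 − 6Σd² / [n(n²−1)] = 1 − 6×64 / (7×48) = 1 − 384/336 ≈ -0.143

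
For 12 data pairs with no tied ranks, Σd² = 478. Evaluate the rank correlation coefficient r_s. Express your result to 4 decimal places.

ρ = 1 − 6Σd² / [n(n²−1)] = 1 − 6×478 / (12×143)
  = 1 − 2868/1716 = 1 − 1.67133 ≈ -0.6713

-0.6713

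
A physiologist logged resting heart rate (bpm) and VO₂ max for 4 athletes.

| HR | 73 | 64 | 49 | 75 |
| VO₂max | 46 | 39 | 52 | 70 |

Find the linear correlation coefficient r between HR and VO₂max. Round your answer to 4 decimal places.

n = 4, Σx = 261, Σy = 207, Σx² = 17451, Σy² = 11241, Σxy = 13652
nΣxy − ΣxΣy = 54608 − 54027 = 581
nΣx² − (Σx)² = 69804 − 68121 = 1683; nΣy² − (Σy)² = 44964 − 42849 = 2115
r = 581 / √(1683 × 2115) = 581 / 1886.6756 ≈ 0.3079

0.3079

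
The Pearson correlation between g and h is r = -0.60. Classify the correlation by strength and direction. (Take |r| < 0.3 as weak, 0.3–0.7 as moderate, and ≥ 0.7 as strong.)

r = -0.60 < 0 so the relationship is negative.
|r| = 0.60, which falls in the moderate range.

moderate negative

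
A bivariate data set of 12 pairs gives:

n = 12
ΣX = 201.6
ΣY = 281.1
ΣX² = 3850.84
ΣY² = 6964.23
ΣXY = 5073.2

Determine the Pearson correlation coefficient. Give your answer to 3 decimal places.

r = (nΣXY − ΣXΣY) / √[(nΣX² − (ΣX)²)(nΣY² − (ΣY)²)]
Numerator: 12×5073.2 − 201.6×281.1 = 4208.64
Denominator: √[(46210.08 − 40642.56)(83570.76 − 79017.21)] = √[5567.52 × 4553.55] = 5035.0750
r = 4208.64 / 5035.0750 ≈ 0.836

0.836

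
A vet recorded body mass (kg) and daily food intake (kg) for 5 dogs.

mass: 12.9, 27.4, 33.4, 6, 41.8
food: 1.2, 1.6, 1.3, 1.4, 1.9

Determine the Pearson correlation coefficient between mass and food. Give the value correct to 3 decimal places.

0.659

n = 5, Σx = 121.5, Σy = 7.4, Σx² = 3815.97, Σy² = 11.26, Σxy = 190.56
nΣxy − ΣxΣy = 952.8 − 899.1 = 53.7
nΣx² − (Σx)² = 19079.85 − 14762.25 = 4317.6; nΣy² − (Σy)² = 56.3 − 54.76 = 1.54
r = 53.7 / √(4317.6 × 1.54) = 53.7 / 81.5420 ≈ 0.659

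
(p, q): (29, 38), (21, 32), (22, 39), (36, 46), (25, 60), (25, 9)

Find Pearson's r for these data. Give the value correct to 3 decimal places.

0.246

n = 6, Σp = 158, Σq = 224, Σp² = 4312, Σq² = 9786, Σpq = 6013
nΣpq − ΣpΣq = 36078 − 35392 = 686
nΣp² − (Σp)² = 25872 − 24964 = 908; nΣq² − (Σq)² = 58716 − 50176 = 8540
r = 686 / √(908 × 8540) = 686 / 2784.6580 ≈ 0.246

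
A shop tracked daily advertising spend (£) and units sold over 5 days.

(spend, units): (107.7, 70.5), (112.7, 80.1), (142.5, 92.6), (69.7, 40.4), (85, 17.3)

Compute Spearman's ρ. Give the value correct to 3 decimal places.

Rank spend: 3, 4, 5, 1, 2
Rank units: 3, 4, 5, 2, 1
d = rank(spend) − rank(units): 0, 0, 0, -1, 1; Σd² = 2
ρ = 1 − 6Σd² / [n(n²−1)] = 1 − 6×2 / (5×24) = 1 − 12/120 ≈ 0.900

0.900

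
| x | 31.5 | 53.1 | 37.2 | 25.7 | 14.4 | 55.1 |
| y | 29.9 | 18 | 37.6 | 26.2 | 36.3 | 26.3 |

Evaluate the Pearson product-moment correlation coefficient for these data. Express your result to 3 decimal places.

n = 6, Σx = 217, Σy = 174.3, Σx² = 9099.56, Σy² = 5327.59, Σxy = 5941.56
nΣxy − ΣxΣy = 35649.36 − 37823.1 = -2173.74
nΣx² − (Σx)² = 54597.36 − 47089 = 7508.36; nΣy² − (Σy)² = 31965.54 − 30380.49 = 1585.05
r = -2173.74 / √(7508.36 × 1585.05) = -2173.74 / 3449.8009 ≈ -0.630

-0.630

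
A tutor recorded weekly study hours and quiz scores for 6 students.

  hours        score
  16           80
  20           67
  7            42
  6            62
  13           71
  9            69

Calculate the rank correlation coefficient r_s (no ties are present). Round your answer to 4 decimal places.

Rank hours: 5, 6, 2, 1, 4, 3
Rank score: 6, 3, 1, 2, 5, 4
d = rank(hours) − rank(score): -1, 3, 1, -1, -1, -1; Σd² = 14
ρ = 1 − 6Σd² / [n(n²−1)] = 1 − 6×14 / (6×35) = 1 − 84/210 ≈ 0.6000

0.6000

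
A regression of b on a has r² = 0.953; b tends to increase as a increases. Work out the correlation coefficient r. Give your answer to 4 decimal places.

0.9762

|r| = √0.953 = 0.9762
The association is positive, so r = 0.9762.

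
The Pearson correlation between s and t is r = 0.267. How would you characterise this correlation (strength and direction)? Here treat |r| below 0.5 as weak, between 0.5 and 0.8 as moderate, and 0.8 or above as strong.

r = 0.267 > 0 so the relationship is positive.
|r| = 0.267, which falls in the weak range.

weak positive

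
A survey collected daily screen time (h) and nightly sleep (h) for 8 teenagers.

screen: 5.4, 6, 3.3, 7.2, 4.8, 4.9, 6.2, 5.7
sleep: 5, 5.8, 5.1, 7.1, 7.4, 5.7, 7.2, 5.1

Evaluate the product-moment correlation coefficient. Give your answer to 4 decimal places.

0.4511

n = 8, Σx = 43.5, Σy = 48.4, Σx² = 245.87, Σy² = 300.16, Σxy = 266.91
nΣxy − ΣxΣy = 2135.28 − 2105.4 = 29.88
nΣx² − (Σx)² = 1966.96 − 1892.25 = 74.71; nΣy² − (Σy)² = 2401.28 − 2342.56 = 58.72
r = 29.88 / √(74.71 × 58.72) = 29.88 / 66.2342 ≈ 0.4511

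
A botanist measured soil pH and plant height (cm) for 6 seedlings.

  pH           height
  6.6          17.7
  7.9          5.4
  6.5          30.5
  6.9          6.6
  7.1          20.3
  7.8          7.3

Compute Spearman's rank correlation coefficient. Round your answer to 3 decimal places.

Rank pH: 2, 6, 1, 3, 4, 5
Rank height: 4, 1, 6, 2, 5, 3
d = rank(pH) − rank(height): -2, 5, -5, 1, -1, 2; Σd² = 60
ρ = 1 − 6Σd² / [n(n²−1)] = 1 − 6×60 / (6×35) = 1 − 360/210 ≈ -0.714

-0.714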